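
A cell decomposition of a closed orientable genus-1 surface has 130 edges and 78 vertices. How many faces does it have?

52

For a closed orientable surface of genus 1, χ = 2 − 2·1 = 0.
F = 0 − V + E = 0 − 78 + 130 = 52.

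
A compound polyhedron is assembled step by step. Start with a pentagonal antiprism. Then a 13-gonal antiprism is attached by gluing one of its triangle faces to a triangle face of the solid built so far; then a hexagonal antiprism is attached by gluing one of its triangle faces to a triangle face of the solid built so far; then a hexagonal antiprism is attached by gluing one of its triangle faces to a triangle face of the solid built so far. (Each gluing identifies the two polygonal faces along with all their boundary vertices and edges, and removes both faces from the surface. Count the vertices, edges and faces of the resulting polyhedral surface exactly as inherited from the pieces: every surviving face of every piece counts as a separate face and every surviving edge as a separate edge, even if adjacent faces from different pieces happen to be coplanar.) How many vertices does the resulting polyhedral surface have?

51

A pentagonal antiprism: V=10, E=20, F=12.
Attach a 13-gonal antiprism (V=26, E=52, F=28) along a 3-gon: merge 3 vertices and 3 edges, delete both glued faces → V=33, E=69, F=38.
Attach a hexagonal antiprism (V=12, E=24, F=14) along a 3-gon: merge 3 vertices and 3 edges, delete both glued faces → V=42, E=90, F=50.
Attach a hexagonal antiprism (V=12, E=24, F=14) along a 3-gon: merge 3 vertices and 3 edges, delete both glued faces → V=51, E=111, F=62.
Check: V − E + F = 51 − 111 + 62 = 2.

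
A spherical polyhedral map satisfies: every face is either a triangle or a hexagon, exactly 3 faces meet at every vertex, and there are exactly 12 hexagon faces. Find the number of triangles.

Let x be the number of triangles; then F = 12 + x.
Edge–face incidences: 2E = 6·12 + 3·x = 72 + 3x.
Every vertex has degree 3, so 3V = 2E.
Euler: V − E + F = 2 ⇒ (2E)/3 − E + (12 + x) = 2.
Multiply by 6: 2·(2E) − 3·(2E) + 6·(12 + x) = 12, i.e. 72 + 6x − (72 + 3x) = 12.
Collecting terms: 3x = 12, so x = 4.
Then 2E = 72 + 3·4 = 84, so E = 42, V = 2E/3 = 28, F = 12 + 4 = 16.

4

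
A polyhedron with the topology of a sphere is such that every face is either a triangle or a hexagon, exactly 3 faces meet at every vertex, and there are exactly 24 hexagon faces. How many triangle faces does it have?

4

Let x be the number of triangles; then F = 24 + x.
Edge–face incidences: 2E = 6·24 + 3·x = 144 + 3x.
Every vertex has degree 3, so 3V = 2E.
Euler: V − E + F = 2 ⇒ (2E)/3 − E + (24 + x) = 2.
Multiply by 6: 2·(2E) − 3·(2E) + 6·(24 + x) = 12, i.e. 144 + 6x − (144 + 3x) = 12.
Collecting terms: 3x = 12, so x = 4.
Then 2E = 144 + 3·4 = 156, so E = 78, V = 2E/3 = 52, F = 24 + 4 = 28.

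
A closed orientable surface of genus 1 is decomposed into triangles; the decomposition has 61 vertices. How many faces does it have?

122

χ = 2 − 2·1 = 0, and every face is a triangle so 3F = 2E.
V − E + F = 0 with E = 3F/2 gives 61 − (3/2 − 1)·F = 0, so F = 122 and E = 183.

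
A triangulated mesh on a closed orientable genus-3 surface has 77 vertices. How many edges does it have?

243

χ = 2 − 2·3 = -4, and every face is a triangle so 3F = 2E.
V − E + F = -4 with E = 3F/2 gives 77 − (3/2 − 1)·F = -4, so F = 162 and E = 243.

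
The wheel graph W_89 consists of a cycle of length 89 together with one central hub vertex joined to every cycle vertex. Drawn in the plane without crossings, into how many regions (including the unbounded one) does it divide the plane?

90

W_89 has V = 89 + 1 = 90 vertices and E = 2·89 = 178 edges.
By Euler's formula F = 2 − V + E = 2 − 90 + 178 = 90.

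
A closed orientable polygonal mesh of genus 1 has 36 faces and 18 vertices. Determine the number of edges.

For a closed orientable surface of genus 1, χ = 2 − 2·1 = 0.
E = V + F − (0) = 18 + 36 − (0) = 54.

54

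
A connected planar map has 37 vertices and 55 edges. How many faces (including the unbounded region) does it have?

20

Euler's formula for a connected plane graph: V − E + F = 2, so F = 2 − 37 + 55 = 20.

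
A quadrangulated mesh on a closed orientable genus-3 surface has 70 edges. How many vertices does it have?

χ = 2 − 2·3 = -4, and every face is a square so 4F = 2E.
F = 2E/4 = 35. Then V = -4 + E − F = -4 + 70 − 35 = 31.

31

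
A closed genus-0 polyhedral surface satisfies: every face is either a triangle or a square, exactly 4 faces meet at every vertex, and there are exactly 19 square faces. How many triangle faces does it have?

8

Let x be the number of triangles; then F = 19 + x.
Edge–face incidences: 2E = 4·19 + 3·x = 76 + 3x.
Every vertex has degree 4, so 4V = 2E.
Euler: V − E + F = 2 ⇒ (2E)/4 − E + (19 + x) = 2.
Multiply by 8: 2·(2E) − 4·(2E) + 8·(19 + x) = 16, i.e. 152 + 8x − 2·(76 + 3x) = 16.
Collecting terms: 2x = 16, so x = 8.
Then 2E = 76 + 3·8 = 100, so E = 50, V = 2E/4 = 25, F = 19 + 8 = 27.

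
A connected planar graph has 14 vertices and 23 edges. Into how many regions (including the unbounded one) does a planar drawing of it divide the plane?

Euler's formula for a connected plane graph: V − E + F = 2, so F = 2 − 14 + 23 = 11.

11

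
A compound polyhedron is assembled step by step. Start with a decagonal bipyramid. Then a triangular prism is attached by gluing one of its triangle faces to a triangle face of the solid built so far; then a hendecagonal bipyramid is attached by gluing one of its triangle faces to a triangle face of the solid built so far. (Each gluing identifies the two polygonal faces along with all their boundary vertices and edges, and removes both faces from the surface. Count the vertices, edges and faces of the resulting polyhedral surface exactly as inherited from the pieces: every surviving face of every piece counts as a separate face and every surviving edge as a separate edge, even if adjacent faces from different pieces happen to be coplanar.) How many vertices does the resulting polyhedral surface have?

25

A decagonal bipyramid: V=12, E=30, F=20.
Attach a triangular prism (V=6, E=9, F=5) along a 3-gon: merge 3 vertices and 3 edges, delete both glued faces → V=15, E=36, F=23.
Attach a hendecagonal bipyramid (V=13, E=33, F=22) along a 3-gon: merge 3 vertices and 3 edges, delete both glued faces → V=25, E=66, F=43.
Check: V − E + F = 25 − 66 + 43 = 2.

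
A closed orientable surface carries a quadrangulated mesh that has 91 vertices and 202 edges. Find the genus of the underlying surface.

6

Every face is a square and each edge borders two faces, so 4F = 2·202, giving F = 101.
χ = V − E + F = 91 − 202 + 101 = -10.
For a closed orientable surface χ = 2 − 2g, so g = (2 − (-10))/2 = 6.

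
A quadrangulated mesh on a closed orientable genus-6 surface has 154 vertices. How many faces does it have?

164

χ = 2 − 2·6 = -10, and every face is a square so 4F = 2E.
V − E + F = -10 with E = 4F/2 gives 154 − (4/2 − 1)·F = -10, so F = 164 and E = 328.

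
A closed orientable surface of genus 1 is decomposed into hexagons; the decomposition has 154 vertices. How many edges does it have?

231

χ = 2 − 2·1 = 0, and every face is a hexagon so 6F = 2E.
V − E + F = 0 with E = 6F/2 gives 154 − (6/2 − 1)·F = 0, so F = 77 and E = 231.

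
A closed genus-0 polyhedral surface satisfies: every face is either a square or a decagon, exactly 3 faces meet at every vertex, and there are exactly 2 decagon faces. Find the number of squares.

Let x be the number of squares; then F = 2 + x.
Edge–face incidences: 2E = 10·2 + 4·x = 20 + 4x.
Every vertex has degree 3, so 3V = 2E.
Euler: V − E + F = 2 ⇒ (2E)/3 − E + (2 + x) = 2.
Multiply by 6: 2·(2E) − 3·(2E) + 6·(2 + x) = 12, i.e. 12 + 6x − (20 + 4x) = 12.
Collecting terms: 2x − 8 = 12, so 2x = 20, so x = 10.
Then 2E = 20 + 4·10 = 60, so E = 30, V = 2E/3 = 20, F = 2 + 10 = 12.

10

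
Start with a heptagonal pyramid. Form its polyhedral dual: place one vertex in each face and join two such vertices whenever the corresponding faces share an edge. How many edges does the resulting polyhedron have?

14

The base solid has V = 8, E = 14, F = 8.
The dual swaps V and F and preserves E: V′ = F = 8, E′ = E = 14, F′ = V = 8.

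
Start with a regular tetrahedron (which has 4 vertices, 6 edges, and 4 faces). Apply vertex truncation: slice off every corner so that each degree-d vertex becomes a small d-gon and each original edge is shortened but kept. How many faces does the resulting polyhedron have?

Truncation replaces each original edge-end by a new vertex, so V′ = 2E = 12.
Each original edge survives, and each old vertex of degree d contributes d new edges; summing degrees gives Σd = 2E, so E′ = E + 2E = 3E = 18.
Each original face survives and each original vertex becomes one new face: F′ = F + V = 8.

8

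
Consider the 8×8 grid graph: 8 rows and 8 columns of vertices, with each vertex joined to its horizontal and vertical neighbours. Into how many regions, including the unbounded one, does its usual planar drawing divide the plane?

50

The grid has V = 8·8 = 64 vertices and E = 8·7 + 8·7 = 112 edges.
F = 2 − V + E = 2 − 64 + 112 = 50.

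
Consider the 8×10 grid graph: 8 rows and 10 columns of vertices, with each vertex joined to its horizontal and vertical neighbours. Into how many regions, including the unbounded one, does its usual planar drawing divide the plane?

The grid has V = 8·10 = 80 vertices and E = 8·9 + 10·7 = 142 edges.
F = 2 − V + E = 2 − 80 + 142 = 64.

64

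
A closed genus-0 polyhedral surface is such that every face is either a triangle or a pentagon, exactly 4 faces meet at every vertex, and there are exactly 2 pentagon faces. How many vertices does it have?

Let x be the number of triangles; then F = 2 + x.
Edge–face incidences: 2E = 5·2 + 3·x = 10 + 3x.
Every vertex has degree 4, so 4V = 2E.
Euler: V − E + F = 2 ⇒ (2E)/4 − E + (2 + x) = 2.
Multiply by 8: 2·(2E) − 4·(2E) + 8·(2 + x) = 16, i.e. 16 + 8x − 2·(10 + 3x) = 16.
Collecting terms: 2x − 4 = 16, so 2x = 20, so x = 10.
Then 2E = 10 + 3·10 = 40, so E = 20, V = 2E/4 = 10, F = 2 + 10 = 12.

10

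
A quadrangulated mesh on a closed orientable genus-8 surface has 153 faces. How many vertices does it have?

139

χ = 2 − 2·8 = -14, and every face is a square so 4F = 2E.
E = 4·153/2 = 306. Then V = -14 + E − F = -14 + 306 − 153 = 139.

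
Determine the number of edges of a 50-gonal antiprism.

An antiprism on an n-gon has two n-gon caps and 2n triangles: V = 2·50 = 100, E = 4·50 = 200, F = 2·50 + 2 = 102.
Check: V − E + F = 100 − 200 + 102 = 2.

200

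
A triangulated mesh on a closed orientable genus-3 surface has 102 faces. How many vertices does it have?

47

χ = 2 − 2·3 = -4, and every face is a triangle so 3F = 2E.
E = 3·102/2 = 153. Then V = -4 + E − F = -4 + 153 − 102 = 47.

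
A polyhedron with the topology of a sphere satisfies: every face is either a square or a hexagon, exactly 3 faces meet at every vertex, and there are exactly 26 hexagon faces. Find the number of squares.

6

Let x be the number of squares; then F = 26 + x.
Edge–face incidences: 2E = 6·26 + 4·x = 156 + 4x.
Every vertex has degree 3, so 3V = 2E.
Euler: V − E + F = 2 ⇒ (2E)/3 − E + (26 + x) = 2.
Multiply by 6: 2·(2E) − 3·(2E) + 6·(26 + x) = 12, i.e. 156 + 6x − (156 + 4x) = 12.
Collecting terms: 2x = 12, so x = 6.
Then 2E = 156 + 4·6 = 180, so E = 90, V = 2E/3 = 60, F = 26 + 6 = 32.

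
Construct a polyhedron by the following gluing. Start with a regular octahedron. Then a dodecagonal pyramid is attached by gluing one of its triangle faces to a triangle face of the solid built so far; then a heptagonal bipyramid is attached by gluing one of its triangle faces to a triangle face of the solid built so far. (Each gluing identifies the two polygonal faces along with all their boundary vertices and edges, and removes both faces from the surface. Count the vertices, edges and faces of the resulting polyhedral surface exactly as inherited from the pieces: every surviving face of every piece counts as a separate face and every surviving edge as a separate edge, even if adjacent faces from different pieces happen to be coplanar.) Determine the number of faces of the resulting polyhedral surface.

A regular octahedron: V=6, E=12, F=8.
Attach a dodecagonal pyramid (V=13, E=24, F=13) along a 3-gon: merge 3 vertices and 3 edges, delete both glued faces → V=16, E=33, F=19.
Attach a heptagonal bipyramid (V=9, E=21, F=14) along a 3-gon: merge 3 vertices and 3 edges, delete both glued faces → V=22, E=51, F=31.
Check: V − E + F = 22 − 51 + 31 = 2.

31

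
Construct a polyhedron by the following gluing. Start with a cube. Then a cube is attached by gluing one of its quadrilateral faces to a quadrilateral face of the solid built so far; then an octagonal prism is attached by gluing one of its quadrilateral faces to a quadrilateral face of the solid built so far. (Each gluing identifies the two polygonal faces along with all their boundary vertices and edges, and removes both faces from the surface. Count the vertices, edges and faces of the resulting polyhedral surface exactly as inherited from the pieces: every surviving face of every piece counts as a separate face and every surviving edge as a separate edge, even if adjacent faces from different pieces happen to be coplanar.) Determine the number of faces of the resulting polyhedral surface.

18

A cube: V=8, E=12, F=6.
Attach a cube (V=8, E=12, F=6) along a 4-gon: merge 4 vertices and 4 edges, delete both glued faces → V=12, E=20, F=10.
Attach an octagonal prism (V=16, E=24, F=10) along a 4-gon: merge 4 vertices and 4 edges, delete both glued faces → V=24, E=40, F=18.
Check: V − E + F = 24 − 40 + 18 = 2.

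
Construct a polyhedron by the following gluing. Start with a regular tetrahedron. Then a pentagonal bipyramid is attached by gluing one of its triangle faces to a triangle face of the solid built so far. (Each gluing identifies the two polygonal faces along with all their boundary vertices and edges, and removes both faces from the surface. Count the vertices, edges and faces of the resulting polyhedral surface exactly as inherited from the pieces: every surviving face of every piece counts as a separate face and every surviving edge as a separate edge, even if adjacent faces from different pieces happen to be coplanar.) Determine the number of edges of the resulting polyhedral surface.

A regular tetrahedron: V=4, E=6, F=4.
Attach a pentagonal bipyramid (V=7, E=15, F=10) along a 3-gon: merge 3 vertices and 3 edges, delete both glued faces → V=8, E=18, F=12.
Check: V − E + F = 8 − 18 + 12 = 2.

18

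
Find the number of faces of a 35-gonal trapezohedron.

The n-trapezohedron (dual of the n-antiprism) has V = 2·35 + 2 = 72, E = 4·35 = 140, F = 2·35 = 70.

70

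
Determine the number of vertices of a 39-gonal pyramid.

A pyramid on an n-gon base has one n-gon and n triangles: V = 39 + 1 = 40, E = 2·39 = 78, F = 39 + 1 = 40.
Check: V − E + F = 40 − 78 + 40 = 2.

40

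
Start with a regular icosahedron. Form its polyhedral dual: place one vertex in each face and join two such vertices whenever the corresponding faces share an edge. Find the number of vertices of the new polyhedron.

20

The base solid has V = 12, E = 30, F = 20.
The dual swaps V and F and preserves E: V′ = F = 20, E′ = E = 30, F′ = V = 12.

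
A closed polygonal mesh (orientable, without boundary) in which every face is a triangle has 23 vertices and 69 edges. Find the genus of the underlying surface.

1

Every face is a triangle and each edge borders two faces, so 3F = 2·69, giving F = 46.
χ = V − E + F = 23 − 69 + 46 = 0.
For a closed orientable surface χ = 2 − 2g, so g = (2 − (0))/2 = 1.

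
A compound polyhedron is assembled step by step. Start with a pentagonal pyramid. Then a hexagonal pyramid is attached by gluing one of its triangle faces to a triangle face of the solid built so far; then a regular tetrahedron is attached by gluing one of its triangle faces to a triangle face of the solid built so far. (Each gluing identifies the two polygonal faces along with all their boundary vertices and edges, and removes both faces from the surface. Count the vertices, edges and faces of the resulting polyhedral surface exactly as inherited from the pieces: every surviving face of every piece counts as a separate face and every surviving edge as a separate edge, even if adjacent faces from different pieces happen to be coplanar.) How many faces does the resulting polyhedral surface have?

A pentagonal pyramid: V=6, E=10, F=6.
Attach a hexagonal pyramid (V=7, E=12, F=7) along a 3-gon: merge 3 vertices and 3 edges, delete both glued faces → V=10, E=19, F=11.
Attach a regular tetrahedron (V=4, E=6, F=4) along a 3-gon: merge 3 vertices and 3 edges, delete both glued faces → V=11, E=22, F=13.
Check: V − E + F = 11 − 22 + 13 = 2.

13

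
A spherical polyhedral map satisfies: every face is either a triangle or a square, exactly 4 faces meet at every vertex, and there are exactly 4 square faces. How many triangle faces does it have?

Let x be the number of triangles; then F = 4 + x.
Edge–face incidences: 2E = 4·4 + 3·x = 16 + 3x.
Every vertex has degree 4, so 4V = 2E.
Euler: V − E + F = 2 ⇒ (2E)/4 − E + (4 + x) = 2.
Multiply by 8: 2·(2E) − 4·(2E) + 8·(4 + x) = 16, i.e. 32 + 8x − 2·(16 + 3x) = 16.
Collecting terms: 2x = 16, so x = 8.
Then 2E = 16 + 3·8 = 40, so E = 20, V = 2E/4 = 10, F = 4 + 8 = 12.

8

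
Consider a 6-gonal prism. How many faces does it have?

A prism on an n-gon has two n-gon bases and n rectangular sides: V = 2·6 = 12, E = 3·6 = 18, F = 6 + 2 = 8.
Check: V − E + F = 12 − 18 + 8 = 2.

8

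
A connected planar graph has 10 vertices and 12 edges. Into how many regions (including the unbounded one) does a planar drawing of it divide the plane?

4

Euler's formula for a connected plane graph: V − E + F = 2, so F = 2 − 10 + 12 = 4.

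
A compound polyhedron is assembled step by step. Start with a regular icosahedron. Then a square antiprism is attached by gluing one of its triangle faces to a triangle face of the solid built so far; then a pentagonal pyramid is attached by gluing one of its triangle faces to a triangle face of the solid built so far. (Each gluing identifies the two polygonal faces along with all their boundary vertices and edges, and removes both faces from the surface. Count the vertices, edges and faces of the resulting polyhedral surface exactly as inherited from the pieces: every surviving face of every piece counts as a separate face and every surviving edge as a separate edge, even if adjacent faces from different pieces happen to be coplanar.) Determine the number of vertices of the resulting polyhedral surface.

20

A regular icosahedron: V=12, E=30, F=20.
Attach a square antiprism (V=8, E=16, F=10) along a 3-gon: merge 3 vertices and 3 edges, delete both glued faces → V=17, E=43, F=28.
Attach a pentagonal pyramid (V=6, E=10, F=6) along a 3-gon: merge 3 vertices and 3 edges, delete both glued faces → V=20, E=50, F=32.
Check: V − E + F = 20 − 50 + 32 = 2.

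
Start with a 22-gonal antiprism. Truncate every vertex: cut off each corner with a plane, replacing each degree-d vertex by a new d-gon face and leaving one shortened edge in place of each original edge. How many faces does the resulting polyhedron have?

90

The base solid has V = 44, E = 88, F = 46.
Truncation replaces each original edge-end by a new vertex, so V′ = 2E = 176.
Each original edge survives, and each old vertex of degree d contributes d new edges; summing degrees gives Σd = 2E, so E′ = E + 2E = 3E = 264.
Each original face survives and each original vertex becomes one new face: F′ = F + V = 90.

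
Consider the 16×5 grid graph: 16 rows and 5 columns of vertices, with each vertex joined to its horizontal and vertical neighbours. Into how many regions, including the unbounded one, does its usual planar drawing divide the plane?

The grid has V = 16·5 = 80 vertices and E = 16·4 + 5·15 = 139 edges.
F = 2 − V + E = 2 − 80 + 139 = 61.

61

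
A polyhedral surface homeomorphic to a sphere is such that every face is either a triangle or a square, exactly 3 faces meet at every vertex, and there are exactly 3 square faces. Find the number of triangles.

Let x be the number of triangles; then F = 3 + x.
Edge–face incidences: 2E = 4·3 + 3·x = 12 + 3x.
Every vertex has degree 3, so 3V = 2E.
Euler: V − E + F = 2 ⇒ (2E)/3 − E + (3 + x) = 2.
Multiply by 6: 2·(2E) − 3·(2E) + 6·(3 + x) = 12, i.e. 18 + 6x − (12 + 3x) = 12.
Collecting terms: 3x + 6 = 12, so 3x = 6, so x = 2.
Then 2E = 12 + 3·2 = 18, so E = 9, V = 2E/3 = 6, F = 3 + 2 = 5.

2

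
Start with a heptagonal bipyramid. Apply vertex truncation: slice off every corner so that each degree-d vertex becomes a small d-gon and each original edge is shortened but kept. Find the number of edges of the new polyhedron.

The base solid has V = 9, E = 21, F = 14.
Truncation replaces each original edge-end by a new vertex, so V′ = 2E = 42.
Each original edge survives, and each old vertex of degree d contributes d new edges; summing degrees gives Σd = 2E, so E′ = E + 2E = 3E = 63.
Each original face survives and each original vertex becomes one new face: F′ = F + V = 23.

63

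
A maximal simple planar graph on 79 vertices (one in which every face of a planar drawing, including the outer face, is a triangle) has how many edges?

231

In a plane triangulation 3F = 2E and V − E + F = 2, so E = 3V − 6 = 3·79 − 6 = 231.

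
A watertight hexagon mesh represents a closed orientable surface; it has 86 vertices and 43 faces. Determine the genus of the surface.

1

Every face is a hexagon, so 2E = 6·43 = 258, giving E = 129.
χ = V − E + F = 86 − 129 + 43 = 0.
For a closed orientable surface χ = 2 − 2g, so g = (2 − (0))/2 = 1.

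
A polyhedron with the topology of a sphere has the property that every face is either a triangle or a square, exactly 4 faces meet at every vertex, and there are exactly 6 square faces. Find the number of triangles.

Let x be the number of triangles; then F = 6 + x.
Edge–face incidences: 2E = 4·6 + 3·x = 24 + 3x.
Every vertex has degree 4, so 4V = 2E.
Euler: V − E + F = 2 ⇒ (2E)/4 − E + (6 + x) = 2.
Multiply by 8: 2·(2E) − 4·(2E) + 8·(6 + x) = 16, i.e. 48 + 8x − 2·(24 + 3x) = 16.
Collecting terms: 2x = 16, so x = 8.
Then 2E = 24 + 3·8 = 48, so E = 24, V = 2E/4 = 12, F = 6 + 8 = 14.

8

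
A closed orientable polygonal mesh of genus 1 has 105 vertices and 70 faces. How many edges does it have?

175

For a closed orientable surface of genus 1, χ = 2 − 2·1 = 0.
E = V + F − (0) = 105 + 70 − (0) = 175.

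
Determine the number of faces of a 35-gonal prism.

37

A prism on an n-gon has two n-gon bases and n rectangular sides: V = 2·35 = 70, E = 3·35 = 105, F = 35 + 2 = 37.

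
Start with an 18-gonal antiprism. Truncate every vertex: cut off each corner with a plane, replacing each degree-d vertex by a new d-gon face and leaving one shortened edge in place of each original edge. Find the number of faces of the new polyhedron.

74

The base solid has V = 36, E = 72, F = 38.
Truncation replaces each original edge-end by a new vertex, so V′ = 2E = 144.
Each original edge survives, and each old vertex of degree d contributes d new edges; summing degrees gives Σd = 2E, so E′ = E + 2E = 3E = 216.
Each original face survives and each original vertex becomes one new face: F′ = F + V = 74.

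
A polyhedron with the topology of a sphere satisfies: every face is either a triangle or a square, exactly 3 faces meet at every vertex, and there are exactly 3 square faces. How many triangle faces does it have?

2

Let x be the number of triangles; then F = 3 + x.
Edge–face incidences: 2E = 4·3 + 3·x = 12 + 3x.
Every vertex has degree 3, so 3V = 2E.
Euler: V − E + F = 2 ⇒ (2E)/3 − E + (3 + x) = 2.
Multiply by 6: 2·(2E) − 3·(2E) + 6·(3 + x) = 12, i.e. 18 + 6x − (12 + 3x) = 12.
Collecting terms: 3x + 6 = 12, so 3x = 6, so x = 2.
Then 2E = 12 + 3·2 = 18, so E = 9, V = 2E/3 = 6, F = 3 + 2 = 5.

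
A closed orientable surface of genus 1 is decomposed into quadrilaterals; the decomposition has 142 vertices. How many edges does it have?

284

χ = 2 − 2·1 = 0, and every face is a square so 4F = 2E.
V − E + F = 0 with E = 4F/2 gives 142 − (4/2 − 1)·F = 0, so F = 142 and E = 284.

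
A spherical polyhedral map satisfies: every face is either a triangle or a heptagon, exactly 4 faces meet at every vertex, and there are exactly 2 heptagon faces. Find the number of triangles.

Let x be the number of triangles; then F = 2 + x.
Edge–face incidences: 2E = 7·2 + 3·x = 14 + 3x.
Every vertex has degree 4, so 4V = 2E.
Euler: V − E + F = 2 ⇒ (2E)/4 − E + (2 + x) = 2.
Multiply by 8: 2·(2E) − 4·(2E) + 8·(2 + x) = 16, i.e. 16 + 8x − 2·(14 + 3x) = 16.
Collecting terms: 2x − 12 = 16, so 2x = 28, so x = 14.
Then 2E = 14 + 3·14 = 56, so E = 28, V = 2E/4 = 14, F = 2 + 14 = 16.

14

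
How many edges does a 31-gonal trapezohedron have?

124

The n-trapezohedron (dual of the n-antiprism) has V = 2·31 + 2 = 64, E = 4·31 = 124, F = 2·31 = 62.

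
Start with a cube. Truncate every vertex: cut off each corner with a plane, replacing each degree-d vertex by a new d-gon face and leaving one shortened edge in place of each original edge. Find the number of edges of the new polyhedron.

36

The base solid has V = 8, E = 12, F = 6.
Truncation replaces each original edge-end by a new vertex, so V′ = 2E = 24.
Each original edge survives, and each old vertex of degree d contributes d new edges; summing degrees gives Σd = 2E, so E′ = E + 2E = 3E = 36.
Each original face survives and each original vertex becomes one new face: F′ = F + V = 14.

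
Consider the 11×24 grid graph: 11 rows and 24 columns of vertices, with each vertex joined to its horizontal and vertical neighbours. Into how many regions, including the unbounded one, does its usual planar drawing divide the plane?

231

The grid has V = 11·24 = 264 vertices and E = 11·23 + 24·10 = 493 edges.
F = 2 − V + E = 2 − 264 + 493 = 231.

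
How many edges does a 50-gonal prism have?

A prism on an n-gon has two n-gon bases and n rectangular sides: V = 2·50 = 100, E = 3·50 = 150, F = 50 + 2 = 52.

150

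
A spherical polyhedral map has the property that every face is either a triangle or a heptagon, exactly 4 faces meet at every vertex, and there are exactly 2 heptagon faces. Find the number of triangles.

Let x be the number of triangles; then F = 2 + x.
Edge–face incidences: 2E = 7·2 + 3·x = 14 + 3x.
Every vertex has degree 4, so 4V = 2E.
Euler: V − E + F = 2 ⇒ (2E)/4 − E + (2 + x) = 2.
Multiply by 8: 2·(2E) − 4·(2E) + 8·(2 + x) = 16, i.e. 16 + 8x − 2·(14 + 3x) = 16.
Collecting terms: 2x − 12 = 16, so 2x = 28, so x = 14.
Then 2E = 14 + 3·14 = 56, so E = 28, V = 2E/4 = 14, F = 2 + 14 = 16.

14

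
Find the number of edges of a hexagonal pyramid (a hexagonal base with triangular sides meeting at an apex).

12

A pyramid on an n-gon base has one n-gon and n triangles: V = 6 + 1 = 7, E = 2·6 = 12, F = 6 + 1 = 7.
Check: V − E + F = 7 − 12 + 7 = 2.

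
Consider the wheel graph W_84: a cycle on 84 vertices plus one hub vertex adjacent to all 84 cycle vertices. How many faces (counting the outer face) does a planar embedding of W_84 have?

85

W_84 has V = 84 + 1 = 85 vertices and E = 2·84 = 168 edges.
By Euler's formula F = 2 − V + E = 2 − 85 + 168 = 85.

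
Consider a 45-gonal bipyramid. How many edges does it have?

135

A bipyramid over an n-gon has 2n triangular faces and n + 2 vertices: V = 45 + 2 = 47, E = 3·45 = 135, F = 2·45 = 90.
Check: V − E + F = 47 − 135 + 90 = 2.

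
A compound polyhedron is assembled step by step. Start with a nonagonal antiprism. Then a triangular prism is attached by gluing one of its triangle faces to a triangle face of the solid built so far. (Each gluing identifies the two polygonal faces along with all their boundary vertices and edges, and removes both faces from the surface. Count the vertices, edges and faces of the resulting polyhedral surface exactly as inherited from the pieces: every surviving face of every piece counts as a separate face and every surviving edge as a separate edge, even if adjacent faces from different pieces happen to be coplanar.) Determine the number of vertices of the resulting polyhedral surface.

21

A nonagonal antiprism: V=18, E=36, F=20.
Attach a triangular prism (V=6, E=9, F=5) along a 3-gon: merge 3 vertices and 3 edges, delete both glued faces → V=21, E=42, F=23.
Check: V − E + F = 21 − 42 + 23 = 2.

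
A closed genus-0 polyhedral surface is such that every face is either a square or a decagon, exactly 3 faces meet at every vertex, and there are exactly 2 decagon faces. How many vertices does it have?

Let x be the number of squares; then F = 2 + x.
Edge–face incidences: 2E = 10·2 + 4·x = 20 + 4x.
Every vertex has degree 3, so 3V = 2E.
Euler: V − E + F = 2 ⇒ (2E)/3 − E + (2 + x) = 2.
Multiply by 6: 2·(2E) − 3·(2E) + 6·(2 + x) = 12, i.e. 12 + 6x − (20 + 4x) = 12.
Collecting terms: 2x − 8 = 12, so 2x = 20, so x = 10.
Then 2E = 20 + 4·10 = 60, so E = 30, V = 2E/3 = 20, F = 2 + 10 = 12.

20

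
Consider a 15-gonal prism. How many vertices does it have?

30

A prism on an n-gon has two n-gon bases and n rectangular sides: V = 2·15 = 30, E = 3·15 = 45, F = 15 + 2 = 17.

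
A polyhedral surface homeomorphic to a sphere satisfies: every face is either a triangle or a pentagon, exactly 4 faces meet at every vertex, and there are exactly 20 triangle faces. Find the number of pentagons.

12

Let x be the number of pentagons; then F = 20 + x.
Edge–face incidences: 2E = 3·20 + 5·x = 60 + 5x.
Every vertex has degree 4, so 4V = 2E.
Euler: V − E + F = 2 ⇒ (2E)/4 − E + (20 + x) = 2.
Multiply by 8: 2·(2E) − 4·(2E) + 8·(20 + x) = 16, i.e. 160 + 8x − 2·(60 + 5x) = 16.
Collecting terms: −2x + 40 = 16, so −2x = −24, so x = 12.
Then 2E = 60 + 5·12 = 120, so E = 60, V = 2E/4 = 30, F = 20 + 12 = 32.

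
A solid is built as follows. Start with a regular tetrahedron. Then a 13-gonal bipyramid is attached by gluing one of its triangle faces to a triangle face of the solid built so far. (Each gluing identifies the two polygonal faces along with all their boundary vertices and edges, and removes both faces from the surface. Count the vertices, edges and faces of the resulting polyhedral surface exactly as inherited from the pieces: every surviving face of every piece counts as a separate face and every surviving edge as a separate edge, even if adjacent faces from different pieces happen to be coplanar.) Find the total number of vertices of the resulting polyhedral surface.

A regular tetrahedron: V=4, E=6, F=4.
Attach a 13-gonal bipyramid (V=15, E=39, F=26) along a 3-gon: merge 3 vertices and 3 edges, delete both glued faces → V=16, E=42, F=28.
Check: V − E + F = 16 − 42 + 28 = 2.

16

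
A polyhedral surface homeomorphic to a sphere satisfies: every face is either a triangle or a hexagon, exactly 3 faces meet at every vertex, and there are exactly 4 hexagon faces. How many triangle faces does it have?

4

Let x be the number of triangles; then F = 4 + x.
Edge–face incidences: 2E = 6·4 + 3·x = 24 + 3x.
Every vertex has degree 3, so 3V = 2E.
Euler: V − E + F = 2 ⇒ (2E)/3 − E + (4 + x) = 2.
Multiply by 6: 2·(2E) − 3·(2E) + 6·(4 + x) = 12, i.e. 24 + 6x − (24 + 3x) = 12.
Collecting terms: 3x = 12, so x = 4.
Then 2E = 24 + 3·4 = 36, so E = 18, V = 2E/3 = 12, F = 4 + 4 = 8.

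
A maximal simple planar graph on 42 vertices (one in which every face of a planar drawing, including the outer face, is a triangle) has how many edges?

120

In a plane triangulation 3F = 2E and V − E + F = 2, so E = 3V − 6 = 3·42 − 6 = 120.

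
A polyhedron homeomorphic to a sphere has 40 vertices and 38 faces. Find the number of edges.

76

Here V − E + F = 2.
E = V + F − (2) = 40 + 38 − (2) = 76.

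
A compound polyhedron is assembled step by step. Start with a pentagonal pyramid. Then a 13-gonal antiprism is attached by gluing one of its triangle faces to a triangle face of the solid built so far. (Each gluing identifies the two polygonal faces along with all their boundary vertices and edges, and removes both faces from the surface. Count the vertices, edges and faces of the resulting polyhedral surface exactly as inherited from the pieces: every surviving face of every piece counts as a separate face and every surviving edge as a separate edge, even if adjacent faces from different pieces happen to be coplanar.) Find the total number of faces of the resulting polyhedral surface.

A pentagonal pyramid: V=6, E=10, F=6.
Attach a 13-gonal antiprism (V=26, E=52, F=28) along a 3-gon: merge 3 vertices and 3 edges, delete both glued faces → V=29, E=59, F=32.
Check: V − E + F = 29 − 59 + 32 = 2.

32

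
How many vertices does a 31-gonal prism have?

A prism on an n-gon has two n-gon bases and n rectangular sides: V = 2·31 = 62, E = 3·31 = 93, F = 31 + 2 = 33.

62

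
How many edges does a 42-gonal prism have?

126

A prism on an n-gon has two n-gon bases and n rectangular sides: V = 2·42 = 84, E = 3·42 = 126, F = 42 + 2 = 44.
Check: V − E + F = 84 − 126 + 44 = 2.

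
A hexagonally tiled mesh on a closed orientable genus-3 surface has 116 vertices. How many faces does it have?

χ = 2 − 2·3 = -4, and every face is a hexagon so 6F = 2E.
V − E + F = -4 with E = 6F/2 gives 116 − (6/2 − 1)·F = -4, so F = 60 and E = 180.

60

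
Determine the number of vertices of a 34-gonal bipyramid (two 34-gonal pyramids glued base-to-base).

36

A bipyramid over an n-gon has 2n triangular faces and n + 2 vertices: V = 34 + 2 = 36, E = 3·34 = 102, F = 2·34 = 68.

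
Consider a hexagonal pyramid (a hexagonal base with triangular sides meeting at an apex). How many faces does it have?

A pyramid on an n-gon base has one n-gon and n triangles: V = 6 + 1 = 7, E = 2·6 = 12, F = 6 + 1 = 7.

7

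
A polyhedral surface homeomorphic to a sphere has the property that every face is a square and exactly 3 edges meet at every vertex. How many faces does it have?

Each face has 4 edges and each edge borders two faces, so 2E = 4F.
Each vertex has degree 3, so 3V = 2E and hence V = 4F/3.
Euler: V − E + F = 2 ⇒ (4F/3) − (4F/2) + F = 2.
Multiply by 6: (8 − 12 + 6)F = 12, i.e. 2F = 12.
So F = 6, E = 4·6/2 = 12, V = 4·6/3 = 8.

6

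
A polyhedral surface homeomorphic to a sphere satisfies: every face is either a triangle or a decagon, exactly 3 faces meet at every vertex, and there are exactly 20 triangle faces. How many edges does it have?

90

Let x be the number of decagons; then F = 20 + x.
Edge–face incidences: 2E = 3·20 + 10·x = 60 + 10x.
Every vertex has degree 3, so 3V = 2E.
Euler: V − E + F = 2 ⇒ (2E)/3 − E + (20 + x) = 2.
Multiply by 6: 2·(2E) − 3·(2E) + 6·(20 + x) = 12, i.e. 120 + 6x − (60 + 10x) = 12.
Collecting terms: −4x + 60 = 12, so −4x = −48, so x = 12.
Then 2E = 60 + 10·12 = 180, so E = 90, V = 2E/3 = 60, F = 20 + 12 = 32.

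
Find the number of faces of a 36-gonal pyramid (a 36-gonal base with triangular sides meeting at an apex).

37

A pyramid on an n-gon base has one n-gon and n triangles: V = 36 + 1 = 37, E = 2·36 = 72, F = 36 + 1 = 37.
Check: V − E + F = 37 − 72 + 37 = 2.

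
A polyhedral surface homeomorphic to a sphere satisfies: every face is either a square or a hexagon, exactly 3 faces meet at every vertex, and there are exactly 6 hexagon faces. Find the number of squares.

6

Let x be the number of squares; then F = 6 + x.
Edge–face incidences: 2E = 6·6 + 4·x = 36 + 4x.
Every vertex has degree 3, so 3V = 2E.
Euler: V − E + F = 2 ⇒ (2E)/3 − E + (6 + x) = 2.
Multiply by 6: 2·(2E) − 3·(2E) + 6·(6 + x) = 12, i.e. 36 + 6x − (36 + 4x) = 12.
Collecting terms: 2x = 12, so x = 6.
Then 2E = 36 + 4·6 = 60, so E = 30, V = 2E/3 = 20, F = 6 + 6 = 12.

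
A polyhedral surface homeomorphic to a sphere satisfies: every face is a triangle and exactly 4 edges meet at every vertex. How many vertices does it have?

6

Each face has 3 edges and each edge borders two faces, so 2E = 3F.
Each vertex has degree 4, so 4V = 2E and hence V = 3F/4.
Euler: V − E + F = 2 ⇒ (3F/4) − (3F/2) + F = 2.
Multiply by 8: (6 − 12 + 8)F = 16, i.e. 2F = 16.
So F = 8, E = 3·8/2 = 12, V = 3·8/4 = 6.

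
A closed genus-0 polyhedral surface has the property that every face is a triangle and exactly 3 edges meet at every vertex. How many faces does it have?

4

Each face has 3 edges and each edge borders two faces, so 2E = 3F.
Each vertex has degree 3, so 3V = 2E and hence V = 3F/3.
Euler: V − E + F = 2 ⇒ (3F/3) − (3F/2) + F = 2.
Multiply by 6: (6 − 9 + 6)F = 12, i.e. 3F = 12.
So F = 4, E = 3·4/2 = 6, V = 3·4/3 = 4.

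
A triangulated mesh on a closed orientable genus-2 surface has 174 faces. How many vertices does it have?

χ = 2 − 2·2 = -2, and every face is a triangle so 3F = 2E.
E = 3·174/2 = 261. Then V = -2 + E − F = -2 + 261 − 174 = 85.

85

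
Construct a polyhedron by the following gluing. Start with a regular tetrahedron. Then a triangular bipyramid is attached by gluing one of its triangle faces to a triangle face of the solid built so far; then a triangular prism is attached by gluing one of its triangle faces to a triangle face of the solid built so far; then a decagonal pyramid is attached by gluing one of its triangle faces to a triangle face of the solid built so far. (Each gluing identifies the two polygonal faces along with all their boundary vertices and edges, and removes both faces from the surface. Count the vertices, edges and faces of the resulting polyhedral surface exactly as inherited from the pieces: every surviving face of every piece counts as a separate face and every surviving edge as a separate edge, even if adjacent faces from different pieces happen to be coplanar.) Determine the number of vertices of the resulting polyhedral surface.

17

A regular tetrahedron: V=4, E=6, F=4.
Attach a triangular bipyramid (V=5, E=9, F=6) along a 3-gon: merge 3 vertices and 3 edges, delete both glued faces → V=6, E=12, F=8.
Attach a triangular prism (V=6, E=9, F=5) along a 3-gon: merge 3 vertices and 3 edges, delete both glued faces → V=9, E=18, F=11.
Attach a decagonal pyramid (V=11, E=20, F=11) along a 3-gon: merge 3 vertices and 3 edges, delete both glued faces → V=17, E=35, F=20.
Check: V − E + F = 17 − 35 + 20 = 2.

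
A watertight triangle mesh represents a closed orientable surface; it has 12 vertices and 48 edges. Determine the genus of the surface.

Every face is a triangle and each edge borders two faces, so 3F = 2·48, giving F = 32.
χ = V − E + F = 12 − 48 + 32 = -4.
For a closed orientable surface χ = 2 − 2g, so g = (2 − (-4))/2 = 3.

3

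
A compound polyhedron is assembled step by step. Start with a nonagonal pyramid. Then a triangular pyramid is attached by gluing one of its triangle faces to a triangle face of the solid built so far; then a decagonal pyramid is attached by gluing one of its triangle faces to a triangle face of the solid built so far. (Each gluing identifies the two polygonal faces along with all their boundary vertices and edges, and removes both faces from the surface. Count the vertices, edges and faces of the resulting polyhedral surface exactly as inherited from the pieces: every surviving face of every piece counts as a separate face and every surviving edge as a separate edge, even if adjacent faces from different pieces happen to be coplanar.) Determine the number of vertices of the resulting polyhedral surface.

A nonagonal pyramid: V=10, E=18, F=10.
Attach a triangular pyramid (V=4, E=6, F=4) along a 3-gon: merge 3 vertices and 3 edges, delete both glued faces → V=11, E=21, F=12.
Attach a decagonal pyramid (V=11, E=20, F=11) along a 3-gon: merge 3 vertices and 3 edges, delete both glued faces → V=19, E=38, F=21.
Check: V − E + F = 19 − 38 + 21 = 2.

19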